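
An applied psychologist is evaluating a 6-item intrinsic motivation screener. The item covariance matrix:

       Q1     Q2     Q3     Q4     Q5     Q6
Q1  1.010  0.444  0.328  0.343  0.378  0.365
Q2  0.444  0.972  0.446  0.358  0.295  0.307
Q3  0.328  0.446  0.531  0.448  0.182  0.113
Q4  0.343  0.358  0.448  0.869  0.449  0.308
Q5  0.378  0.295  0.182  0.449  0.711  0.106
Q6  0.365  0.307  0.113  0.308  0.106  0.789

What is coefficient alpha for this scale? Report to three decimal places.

Σσᵢ² = 1.010 + 0.972 + 0.531 + 0.869 + 0.711 + 0.789 = 4.882
Σ_{i<j} σ_ij = 4.870
total variance = 4.882 + 2 × 4.870 = 14.622
α = (k/(k−1))·(1 − Σσᵢ²/total variance) = (6/5)·(1 − 4.882/14.622) = 0.799

α = 0.799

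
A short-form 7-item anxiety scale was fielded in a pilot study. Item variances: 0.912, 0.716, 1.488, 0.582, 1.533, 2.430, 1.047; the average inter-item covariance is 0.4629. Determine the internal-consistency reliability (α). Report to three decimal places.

Σσᵢ² = 0.912 + 0.716 + 1.488 + 0.582 + 1.533 + 2.430 + 1.047 = 8.708
Sum of the 21 distinct covariances = 21 × 0.4629 = 9.7209
Var(T) = Σσᵢ² + 2·Σcov = 8.708 + 2 × 9.7209 = 28.1498
α = (7/6)·(1 − 8.708/28.1498) = 0.806

α = 0.806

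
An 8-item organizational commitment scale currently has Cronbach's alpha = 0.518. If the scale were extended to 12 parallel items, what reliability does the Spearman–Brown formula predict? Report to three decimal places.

Length factor m = 12/8 = 1.5000
α' = m·α / (1 + (m−1)·α)
   = 12/8 × 0.518 / (1 + (12/8 − 1) × 0.518)
   = 0.7770 / 1.2590 = 0.617

predicted reliability = 0.617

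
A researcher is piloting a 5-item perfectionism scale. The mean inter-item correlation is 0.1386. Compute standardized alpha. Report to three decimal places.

standardized alpha = 0.446

Standardized α = k·r̄ / (1 + (k−1)·r̄) = 5 × 0.1386 / (1 + 4 × 0.1386)
  = 0.6930 / 1.5544 = 0.446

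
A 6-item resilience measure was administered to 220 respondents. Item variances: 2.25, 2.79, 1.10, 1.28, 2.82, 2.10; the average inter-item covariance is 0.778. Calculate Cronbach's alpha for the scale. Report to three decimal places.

sum of item variances = 2.25 + 2.79 + 1.10 + 1.28 + 2.82 + 2.10 = 12.34
Sum of the 15 distinct covariances = 15 × 0.778 = 11.670
total variance = sum of item variances + 2·Σcov = 12.34 + 2 × 11.670 = 35.680
α = (6/5)·(1 − 12.34/35.680) = 0.785

Cronbach's alpha = 0.785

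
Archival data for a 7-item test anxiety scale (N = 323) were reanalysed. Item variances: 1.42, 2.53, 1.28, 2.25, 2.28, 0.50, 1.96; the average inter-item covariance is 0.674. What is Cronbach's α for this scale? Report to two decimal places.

Cronbach's α = 0.81

Σσ²ᵢ = 1.42 + 2.53 + 1.28 + 2.25 + 2.28 + 0.50 + 1.96 = 12.22
Sum of the 21 distinct covariances = 21 × 0.674 = 14.154
Var(T) = Σσ²ᵢ + 2·Σcov = 12.22 + 2 × 14.154 = 40.528
α = (7/6)·(1 − 12.22/40.528) = 0.81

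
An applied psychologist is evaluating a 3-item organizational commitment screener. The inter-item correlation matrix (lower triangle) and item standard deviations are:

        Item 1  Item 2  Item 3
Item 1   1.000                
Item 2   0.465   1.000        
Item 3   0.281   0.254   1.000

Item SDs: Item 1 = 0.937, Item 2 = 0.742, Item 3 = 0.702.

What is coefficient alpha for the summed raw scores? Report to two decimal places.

Σσ²ᵢ = 0.937² + 0.742² + 0.702² = 1.9213
Covariances σ_ij = r_ij · s_i · s_j:
  σ(Item 1,Item 2) = 0.465 × 0.937 × 0.742 = 0.3233
  σ(Item 1,Item 3) = 0.281 × 0.937 × 0.702 = 0.1848
  σ(Item 2,Item 3) = 0.254 × 0.742 × 0.702 = 0.1323
σ²_T = Σσ²ᵢ + 2·Σσ_ij = 1.9213 + 2 × 0.6404 = 3.2021
α = (3/2)·(1 − 1.9213/3.2021) = 0.60

coefficient alpha = 0.60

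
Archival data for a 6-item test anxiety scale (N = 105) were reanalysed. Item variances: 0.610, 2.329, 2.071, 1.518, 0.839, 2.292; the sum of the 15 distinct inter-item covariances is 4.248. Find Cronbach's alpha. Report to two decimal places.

ΣVar(i) = 0.610 + 2.329 + 2.071 + 1.518 + 0.839 + 2.292 = 9.659
Sum of distinct covariances = 4.248
σ²_total = ΣVar(i) + 2·Σcov = 9.659 + 2 × 4.248 = 18.155
α = (6/5)·(1 − 9.659/18.155) = 0.56

α = 0.56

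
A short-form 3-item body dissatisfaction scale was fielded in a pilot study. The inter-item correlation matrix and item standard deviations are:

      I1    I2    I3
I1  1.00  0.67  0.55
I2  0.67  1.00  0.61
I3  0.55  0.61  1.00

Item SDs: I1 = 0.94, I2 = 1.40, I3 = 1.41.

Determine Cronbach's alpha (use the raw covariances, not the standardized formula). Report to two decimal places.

α = 0.81

Σσ²ᵢ = 0.94² + 1.40² + 1.41² = 4.8317
Covariances σ_ij = r_ij · s_i · s_j:
  σ(I1,I2) = 0.67 × 0.94 × 1.40 = 0.8817
  σ(I1,I3) = 0.55 × 0.94 × 1.41 = 0.7290
  σ(I2,I3) = 0.61 × 1.40 × 1.41 = 1.2041
σ²_T = Σσ²ᵢ + 2·Σσ_ij = 4.8317 + 2 × 2.8148 = 10.4613
α = (3/2)·(1 − 4.8317/10.4613) = 0.81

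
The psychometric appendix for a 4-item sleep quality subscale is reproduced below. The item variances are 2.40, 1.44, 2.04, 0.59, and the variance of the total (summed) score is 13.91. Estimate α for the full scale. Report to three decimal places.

Σσᵢ² = 2.40 + 1.44 + 2.04 + 0.59 = 6.47
α = (k/(k−1))·(1 − Σσᵢ²/Var(T)) = (4/3)·(1 − 6.47/13.91) = 0.713

α = 0.713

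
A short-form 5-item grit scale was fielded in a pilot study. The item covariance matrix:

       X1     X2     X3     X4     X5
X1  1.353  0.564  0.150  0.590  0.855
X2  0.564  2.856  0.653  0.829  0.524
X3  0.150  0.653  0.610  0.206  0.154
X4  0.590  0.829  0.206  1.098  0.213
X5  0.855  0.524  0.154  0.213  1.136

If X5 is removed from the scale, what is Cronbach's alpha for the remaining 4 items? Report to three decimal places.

Cronbach's alpha = 0.670

Remaining items: X1, X2, X3, X4 (k = 4).
Σσᵢ² = 1.353 + 2.856 + 0.610 + 1.098 = 5.917
total variance = 5.917 + 2 × 2.992 = 11.901
α (item deleted) = (4/3)·(1 − 5.917/11.901) = 0.670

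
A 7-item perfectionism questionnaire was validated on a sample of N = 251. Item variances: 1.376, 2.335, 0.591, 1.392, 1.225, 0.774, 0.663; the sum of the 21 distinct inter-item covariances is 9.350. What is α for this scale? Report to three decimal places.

sum of item variances = 1.376 + 2.335 + 0.591 + 1.392 + 1.225 + 0.774 + 0.663 = 8.356
Sum of distinct covariances = 9.350
Var(T) = sum of item variances + 2·Σcov = 8.356 + 2 × 9.350 = 27.056
α = (7/6)·(1 − 8.356/27.056) = 0.806

α = 0.806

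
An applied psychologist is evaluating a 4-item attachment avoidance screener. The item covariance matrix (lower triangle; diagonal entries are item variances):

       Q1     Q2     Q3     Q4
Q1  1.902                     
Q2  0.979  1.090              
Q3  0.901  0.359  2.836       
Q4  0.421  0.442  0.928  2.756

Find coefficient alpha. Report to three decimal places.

coefficient alpha = 0.646

sum of item variances = 1.902 + 1.090 + 2.836 + 2.756 = 8.584
Sum of the distinct covariances = 4.030
Var(T) = 8.584 + 2 × 4.030 = 16.644
α = (k/(k−1))·(1 − sum of item variances/Var(T)) = (4/3)·(1 − 8.584/16.644) = 0.646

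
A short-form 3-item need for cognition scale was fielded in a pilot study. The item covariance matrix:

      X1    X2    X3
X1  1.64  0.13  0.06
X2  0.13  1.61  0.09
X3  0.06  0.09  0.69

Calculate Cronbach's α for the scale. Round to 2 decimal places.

Cronbach's α = 0.19

sum of item variances = 1.64 + 1.61 + 0.69 = 3.94
Sum of the distinct covariances = 0.28
total variance = 3.94 + 2 × 0.28 = 4.50
α = (k/(k−1))·(1 − sum of item variances/total variance) = (3/2)·(1 − 3.94/4.50) = 0.19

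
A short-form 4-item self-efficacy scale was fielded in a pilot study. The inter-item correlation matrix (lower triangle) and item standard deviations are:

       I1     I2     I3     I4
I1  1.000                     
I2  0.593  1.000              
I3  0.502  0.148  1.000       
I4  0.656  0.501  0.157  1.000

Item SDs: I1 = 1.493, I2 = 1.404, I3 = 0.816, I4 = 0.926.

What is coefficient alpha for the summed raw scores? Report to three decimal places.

Σσ²ᵢ = 1.493² + 1.404² + 0.816² + 0.926² = 5.7236
Covariances σ_ij = r_ij · s_i · s_j:
  σ(I1,I2) = 0.593 × 1.493 × 1.404 = 1.2430
  σ(I1,I3) = 0.502 × 1.493 × 0.816 = 0.6116
  σ(I1,I4) = 0.656 × 1.493 × 0.926 = 0.9069
  σ(I2,I3) = 0.148 × 1.404 × 0.816 = 0.1696
  σ(I2,I4) = 0.501 × 1.404 × 0.926 = 0.6514
  σ(I3,I4) = 0.157 × 0.816 × 0.926 = 0.1186
σ²_T = Σσ²ᵢ + 2·Σσ_ij = 5.7236 + 2 × 3.7011 = 13.1258
α = (4/3)·(1 − 5.7236/13.1258) = 0.752

α = 0.752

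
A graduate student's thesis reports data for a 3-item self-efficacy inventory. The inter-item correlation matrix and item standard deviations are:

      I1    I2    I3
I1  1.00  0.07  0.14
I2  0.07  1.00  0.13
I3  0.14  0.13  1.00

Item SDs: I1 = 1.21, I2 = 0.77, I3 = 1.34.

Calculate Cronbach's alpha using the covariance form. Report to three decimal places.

Σσ²ᵢ = 1.21² + 0.77² + 1.34² = 3.8526
Covariances σ_ij = r_ij · s_i · s_j:
  σ(I1,I2) = 0.07 × 1.21 × 0.77 = 0.0652
  σ(I1,I3) = 0.14 × 1.21 × 1.34 = 0.2270
  σ(I2,I3) = 0.13 × 0.77 × 1.34 = 0.1341
σ²_T = Σσ²ᵢ + 2·Σσ_ij = 3.8526 + 2 × 0.4263 = 4.7052
α = (3/2)·(1 − 3.8526/4.7052) = 0.272

Cronbach's alpha = 0.272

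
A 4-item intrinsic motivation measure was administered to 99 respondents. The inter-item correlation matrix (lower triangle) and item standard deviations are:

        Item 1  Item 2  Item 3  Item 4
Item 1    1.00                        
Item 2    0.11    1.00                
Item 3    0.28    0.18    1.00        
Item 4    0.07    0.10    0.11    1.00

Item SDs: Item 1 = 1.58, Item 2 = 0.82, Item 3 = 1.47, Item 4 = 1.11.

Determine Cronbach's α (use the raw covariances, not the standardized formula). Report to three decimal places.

α = 0.399

Σσ²ᵢ = 1.58² + 0.82² + 1.47² + 1.11² = 6.5618
Covariances σ_ij = r_ij · s_i · s_j:
  σ(Item 1,Item 2) = 0.11 × 1.58 × 0.82 = 0.1425
  σ(Item 1,Item 3) = 0.28 × 1.58 × 1.47 = 0.6503
  σ(Item 1,Item 4) = 0.07 × 1.58 × 1.11 = 0.1228
  σ(Item 2,Item 3) = 0.18 × 0.82 × 1.47 = 0.2170
  σ(Item 2,Item 4) = 0.10 × 0.82 × 1.11 = 0.0910
  σ(Item 3,Item 4) = 0.11 × 1.47 × 1.11 = 0.1795
σ²_T = Σσ²ᵢ + 2·Σσ_ij = 6.5618 + 2 × 1.4031 = 9.3680
α = (4/3)·(1 − 6.5618/9.3680) = 0.399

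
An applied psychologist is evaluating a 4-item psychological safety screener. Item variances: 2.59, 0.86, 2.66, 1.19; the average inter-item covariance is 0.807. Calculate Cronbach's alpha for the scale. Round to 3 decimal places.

α = 0.760

sum of item variances = 2.59 + 0.86 + 2.66 + 1.19 = 7.30
Sum of the 6 distinct covariances = 6 × 0.807 = 4.842
σ²_total = sum of item variances + 2·Σcov = 7.30 + 2 × 4.842 = 16.984
α = (4/3)·(1 − 7.30/16.984) = 0.760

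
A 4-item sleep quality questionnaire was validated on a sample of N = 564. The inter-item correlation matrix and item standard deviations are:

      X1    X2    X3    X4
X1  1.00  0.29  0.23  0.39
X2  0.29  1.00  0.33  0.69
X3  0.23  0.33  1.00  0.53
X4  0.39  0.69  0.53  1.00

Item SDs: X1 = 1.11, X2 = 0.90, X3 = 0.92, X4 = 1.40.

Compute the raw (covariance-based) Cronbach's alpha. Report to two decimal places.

α = 0.73

Σσ²ᵢ = 1.11² + 0.90² + 0.92² + 1.40² = 4.8485
Covariances σ_ij = r_ij · s_i · s_j:
  σ(X1,X2) = 0.29 × 1.11 × 0.90 = 0.2897
  σ(X1,X3) = 0.23 × 1.11 × 0.92 = 0.2349
  σ(X1,X4) = 0.39 × 1.11 × 1.40 = 0.6061
  σ(X2,X3) = 0.33 × 0.90 × 0.92 = 0.2732
  σ(X2,X4) = 0.69 × 0.90 × 1.40 = 0.8694
  σ(X3,X4) = 0.53 × 0.92 × 1.40 = 0.6826
σ²_T = Σσ²ᵢ + 2·Σσ_ij = 4.8485 + 2 × 2.9559 = 10.7603
α = (4/3)·(1 − 4.8485/10.7603) = 0.73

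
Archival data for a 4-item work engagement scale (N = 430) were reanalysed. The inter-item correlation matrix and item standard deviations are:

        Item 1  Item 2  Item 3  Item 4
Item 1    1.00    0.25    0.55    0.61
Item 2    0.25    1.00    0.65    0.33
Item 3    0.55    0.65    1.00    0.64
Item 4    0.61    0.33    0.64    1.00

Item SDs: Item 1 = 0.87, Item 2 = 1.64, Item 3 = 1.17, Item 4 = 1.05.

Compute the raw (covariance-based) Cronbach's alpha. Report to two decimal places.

Cronbach's alpha = 0.77

Σσ²ᵢ = 0.87² + 1.64² + 1.17² + 1.05² = 5.9179
Covariances σ_ij = r_ij · s_i · s_j:
  σ(Item 1,Item 2) = 0.25 × 0.87 × 1.64 = 0.3567
  σ(Item 1,Item 3) = 0.55 × 0.87 × 1.17 = 0.5598
  σ(Item 1,Item 4) = 0.61 × 0.87 × 1.05 = 0.5572
  σ(Item 2,Item 3) = 0.65 × 1.64 × 1.17 = 1.2472
  σ(Item 2,Item 4) = 0.33 × 1.64 × 1.05 = 0.5683
  σ(Item 3,Item 4) = 0.64 × 1.17 × 1.05 = 0.7862
σ²_T = Σσ²ᵢ + 2·Σσ_ij = 5.9179 + 2 × 4.0754 = 14.0687
α = (4/3)·(1 − 5.9179/14.0687) = 0.77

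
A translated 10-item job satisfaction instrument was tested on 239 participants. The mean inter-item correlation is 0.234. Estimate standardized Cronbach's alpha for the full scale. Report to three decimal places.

Standardized α = k·r̄ / (1 + (k−1)·r̄) = 10 × 0.234 / (1 + 9 × 0.234)
  = 2.3400 / 3.1060 = 0.753

α = 0.753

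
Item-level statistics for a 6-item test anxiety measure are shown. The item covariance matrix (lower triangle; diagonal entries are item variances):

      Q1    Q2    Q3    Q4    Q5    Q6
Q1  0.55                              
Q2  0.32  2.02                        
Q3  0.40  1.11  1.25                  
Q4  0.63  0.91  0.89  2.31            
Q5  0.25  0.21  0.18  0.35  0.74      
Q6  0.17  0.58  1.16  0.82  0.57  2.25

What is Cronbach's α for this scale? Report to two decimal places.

α = 0.78

ΣVar(i) = 0.55 + 2.02 + 1.25 + 2.31 + 0.74 + 2.25 = 9.12
Sum of the distinct covariances = 8.55
σ²_total = 9.12 + 2 × 8.55 = 26.22
α = (k/(k−1))·(1 − ΣVar(i)/σ²_total) = (6/5)·(1 − 9.12/26.22) = 0.78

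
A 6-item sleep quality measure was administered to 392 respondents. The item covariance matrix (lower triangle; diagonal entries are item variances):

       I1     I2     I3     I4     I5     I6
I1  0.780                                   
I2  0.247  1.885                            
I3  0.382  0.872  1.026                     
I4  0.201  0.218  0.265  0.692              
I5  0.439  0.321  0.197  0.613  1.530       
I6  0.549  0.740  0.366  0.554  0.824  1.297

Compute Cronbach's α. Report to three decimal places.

Σσᵢ² = 0.780 + 1.885 + 1.026 + 0.692 + 1.530 + 1.297 = 7.210
Σ_{i<j} σ_ij = 6.788
σ²_T = 7.210 + 2 × 6.788 = 20.786
α = (k/(k−1))·(1 − Σσᵢ²/σ²_T) = (6/5)·(1 − 7.210/20.786) = 0.784

Cronbach's α = 0.784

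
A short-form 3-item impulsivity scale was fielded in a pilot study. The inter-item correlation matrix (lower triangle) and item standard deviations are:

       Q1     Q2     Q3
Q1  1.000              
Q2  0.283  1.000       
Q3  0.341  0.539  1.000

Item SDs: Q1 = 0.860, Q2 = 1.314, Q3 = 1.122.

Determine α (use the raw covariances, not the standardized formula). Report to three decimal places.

Σσ²ᵢ = 0.860² + 1.314² + 1.122² = 3.7251
Covariances σ_ij = r_ij · s_i · s_j:
  σ(Q1,Q2) = 0.283 × 0.860 × 1.314 = 0.3198
  σ(Q1,Q3) = 0.341 × 0.860 × 1.122 = 0.3290
  σ(Q2,Q3) = 0.539 × 1.314 × 1.122 = 0.7947
σ²_T = Σσ²ᵢ + 2·Σσ_ij = 3.7251 + 2 × 1.4435 = 6.6121
α = (3/2)·(1 − 3.7251/6.6121) = 0.655

α = 0.655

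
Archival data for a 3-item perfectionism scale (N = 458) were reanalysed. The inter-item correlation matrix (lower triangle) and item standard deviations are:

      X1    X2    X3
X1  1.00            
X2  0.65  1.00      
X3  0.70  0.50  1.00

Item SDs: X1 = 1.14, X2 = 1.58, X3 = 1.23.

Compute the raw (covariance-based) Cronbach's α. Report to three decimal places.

Cronbach's α = 0.811

Σσ²ᵢ = 1.14² + 1.58² + 1.23² = 5.3089
Covariances σ_ij = r_ij · s_i · s_j:
  σ(X1,X2) = 0.65 × 1.14 × 1.58 = 1.1708
  σ(X1,X3) = 0.70 × 1.14 × 1.23 = 0.9815
  σ(X2,X3) = 0.50 × 1.58 × 1.23 = 0.9717
σ²_T = Σσ²ᵢ + 2·Σσ_ij = 5.3089 + 2 × 3.1240 = 11.5569
α = (3/2)·(1 − 5.3089/11.5569) = 0.811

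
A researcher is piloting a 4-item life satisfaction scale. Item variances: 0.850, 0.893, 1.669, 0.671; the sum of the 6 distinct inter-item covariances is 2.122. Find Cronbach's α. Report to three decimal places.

Σσᵢ² = 0.850 + 0.893 + 1.669 + 0.671 = 4.083
Sum of distinct covariances = 2.122
total variance = Σσᵢ² + 2·Σcov = 4.083 + 2 × 2.122 = 8.327
α = (4/3)·(1 − 4.083/8.327) = 0.680

Cronbach's α = 0.680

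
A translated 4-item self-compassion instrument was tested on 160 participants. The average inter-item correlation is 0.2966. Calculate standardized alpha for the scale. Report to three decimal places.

Standardized α = k·r̄ / (1 + (k−1)·r̄) = 4 × 0.2966 / (1 + 3 × 0.2966)
  = 1.1864 / 1.8898 = 0.628

standardized alpha = 0.628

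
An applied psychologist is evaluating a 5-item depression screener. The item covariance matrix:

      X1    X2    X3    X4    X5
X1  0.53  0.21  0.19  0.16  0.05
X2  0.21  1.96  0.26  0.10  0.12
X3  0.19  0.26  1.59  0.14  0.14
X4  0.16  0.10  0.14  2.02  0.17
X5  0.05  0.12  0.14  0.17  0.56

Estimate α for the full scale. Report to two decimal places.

α = 0.40

sum of item variances = 0.53 + 1.96 + 1.59 + 2.02 + 0.56 = 6.66
Sum of off-diagonal covariances = 1.54
σ²_total = 6.66 + 2 × 1.54 = 9.74
α = (k/(k−1))·(1 − sum of item variances/σ²_total) = (5/4)·(1 − 6.66/9.74) = 0.40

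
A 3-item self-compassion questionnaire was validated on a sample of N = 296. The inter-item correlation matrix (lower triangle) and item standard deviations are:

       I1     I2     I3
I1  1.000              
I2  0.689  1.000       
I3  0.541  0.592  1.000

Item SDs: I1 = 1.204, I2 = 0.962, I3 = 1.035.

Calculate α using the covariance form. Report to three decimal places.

α = 0.817

Σσ²ᵢ = 1.204² + 0.962² + 1.035² = 3.4463
Covariances σ_ij = r_ij · s_i · s_j:
  σ(I1,I2) = 0.689 × 1.204 × 0.962 = 0.7980
  σ(I1,I3) = 0.541 × 1.204 × 1.035 = 0.6742
  σ(I2,I3) = 0.592 × 0.962 × 1.035 = 0.5894
σ²_T = Σσ²ᵢ + 2·Σσ_ij = 3.4463 + 2 × 2.0616 = 7.5695
α = (3/2)·(1 − 3.4463/7.5695) = 0.817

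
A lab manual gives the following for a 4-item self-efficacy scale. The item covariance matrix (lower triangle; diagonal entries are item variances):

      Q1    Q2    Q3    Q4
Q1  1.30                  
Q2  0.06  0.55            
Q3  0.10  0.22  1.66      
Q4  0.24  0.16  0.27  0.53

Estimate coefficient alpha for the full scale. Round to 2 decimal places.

α = 0.46

ΣVar(i) = 1.30 + 0.55 + 1.66 + 0.53 = 4.04
Sum of the distinct covariances = 1.05
Var(T) = 4.04 + 2 × 1.05 = 6.14
α = (k/(k−1))·(1 − ΣVar(i)/Var(T)) = (4/3)·(1 − 4.04/6.14) = 0.46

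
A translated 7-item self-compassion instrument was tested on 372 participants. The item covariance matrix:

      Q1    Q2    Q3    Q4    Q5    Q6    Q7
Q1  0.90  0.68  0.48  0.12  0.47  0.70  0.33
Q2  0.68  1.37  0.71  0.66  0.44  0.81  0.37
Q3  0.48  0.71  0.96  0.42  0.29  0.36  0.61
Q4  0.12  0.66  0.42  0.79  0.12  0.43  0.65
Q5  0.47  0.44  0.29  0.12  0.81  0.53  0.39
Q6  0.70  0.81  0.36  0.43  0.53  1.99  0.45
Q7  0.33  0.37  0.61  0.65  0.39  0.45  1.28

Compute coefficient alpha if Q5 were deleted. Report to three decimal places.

Remaining items: Q1, Q2, Q3, Q4, Q6, Q7 (k = 6).
Σσ²ᵢ = 0.90 + 1.37 + 0.96 + 0.79 + 1.99 + 1.28 = 7.29
σ²_total = 7.29 + 2 × 7.78 = 22.85
α (item deleted) = (6/5)·(1 − 7.29/22.85) = 0.817

α = 0.817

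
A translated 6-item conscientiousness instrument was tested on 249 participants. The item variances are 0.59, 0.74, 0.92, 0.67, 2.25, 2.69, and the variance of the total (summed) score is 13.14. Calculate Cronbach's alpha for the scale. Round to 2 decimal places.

ΣVar(i) = 0.59 + 0.74 + 0.92 + 0.67 + 2.25 + 2.69 = 7.86
α = (k/(k−1))·(1 − ΣVar(i)/Var(T)) = (6/5)·(1 − 7.86/13.14) = 0.48

Cronbach's alpha = 0.48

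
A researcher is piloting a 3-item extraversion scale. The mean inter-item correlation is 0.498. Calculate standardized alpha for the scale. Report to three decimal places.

Standardized α = k·r̄ / (1 + (k−1)·r̄) = 3 × 0.498 / (1 + 2 × 0.498)
  = 1.4940 / 1.9960 = 0.748

standardized alpha = 0.748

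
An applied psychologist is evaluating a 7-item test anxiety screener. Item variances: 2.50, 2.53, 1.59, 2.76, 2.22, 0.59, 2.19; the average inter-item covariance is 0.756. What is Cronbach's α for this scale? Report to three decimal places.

sum of item variances = 2.50 + 2.53 + 1.59 + 2.76 + 2.22 + 0.59 + 2.19 = 14.38
Sum of the 21 distinct covariances = 21 × 0.756 = 15.876
total variance = sum of item variances + 2·Σcov = 14.38 + 2 × 15.876 = 46.132
α = (7/6)·(1 − 14.38/46.132) = 0.803

α = 0.803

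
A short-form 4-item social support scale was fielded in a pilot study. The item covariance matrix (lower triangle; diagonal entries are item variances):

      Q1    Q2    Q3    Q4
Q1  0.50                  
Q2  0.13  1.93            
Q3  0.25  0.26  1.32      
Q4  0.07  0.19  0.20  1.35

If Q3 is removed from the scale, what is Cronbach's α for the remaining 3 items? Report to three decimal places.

Cronbach's α = 0.257

Remaining items: Q1, Q2, Q4 (k = 3).
sum of item variances = 0.50 + 1.93 + 1.35 = 3.78
total variance = 3.78 + 2 × 0.39 = 4.56
α (item deleted) = (3/2)·(1 − 3.78/4.56) = 0.257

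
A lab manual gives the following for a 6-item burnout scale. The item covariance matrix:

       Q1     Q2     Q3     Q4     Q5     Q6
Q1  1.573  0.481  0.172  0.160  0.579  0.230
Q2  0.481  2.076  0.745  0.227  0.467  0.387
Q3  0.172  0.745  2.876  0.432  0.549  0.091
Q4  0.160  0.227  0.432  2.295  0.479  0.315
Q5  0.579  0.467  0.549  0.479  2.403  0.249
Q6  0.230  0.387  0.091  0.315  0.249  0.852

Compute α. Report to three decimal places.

Σσ²ᵢ = 1.573 + 2.076 + 2.876 + 2.295 + 2.403 + 0.852 = 12.075
Σ_{i<j} σ_ij = 5.563
Var(T) = 12.075 + 2 × 5.563 = 23.201
α = (k/(k−1))·(1 − Σσ²ᵢ/Var(T)) = (6/5)·(1 − 12.075/23.201) = 0.575

α = 0.575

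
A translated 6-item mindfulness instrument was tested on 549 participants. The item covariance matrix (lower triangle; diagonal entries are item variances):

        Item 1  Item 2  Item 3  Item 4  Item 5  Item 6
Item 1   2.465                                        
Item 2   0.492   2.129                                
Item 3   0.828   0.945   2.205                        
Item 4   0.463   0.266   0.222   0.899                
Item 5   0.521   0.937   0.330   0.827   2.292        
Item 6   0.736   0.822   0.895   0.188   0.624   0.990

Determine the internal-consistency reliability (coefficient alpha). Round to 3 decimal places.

α = 0.748

Σσᵢ² = 2.465 + 2.129 + 2.205 + 0.899 + 2.292 + 0.990 = 10.980
Sum of off-diagonal covariances = 9.096
Var(T) = 10.980 + 2 × 9.096 = 29.172
α = (k/(k−1))·(1 − Σσᵢ²/Var(T)) = (6/5)·(1 − 10.980/29.172) = 0.748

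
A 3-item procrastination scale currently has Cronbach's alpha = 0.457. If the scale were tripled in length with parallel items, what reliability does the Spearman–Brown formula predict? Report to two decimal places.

Length factor m = 3
α' = m·α / (1 + (m−1)·α)
   = 3 × 0.457 / (1 + (3 − 1) × 0.457)
   = 1.3710 / 1.9140 = 0.72

predicted reliability = 0.72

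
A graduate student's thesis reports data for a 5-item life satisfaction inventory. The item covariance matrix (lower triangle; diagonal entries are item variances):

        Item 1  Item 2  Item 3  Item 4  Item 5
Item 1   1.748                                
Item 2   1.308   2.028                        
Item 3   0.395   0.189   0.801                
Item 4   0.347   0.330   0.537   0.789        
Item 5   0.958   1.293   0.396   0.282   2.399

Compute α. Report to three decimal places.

α = 0.761

sum of item variances = 1.748 + 2.028 + 0.801 + 0.789 + 2.399 = 7.765
Sum of the distinct covariances = 6.035
σ²_total = 7.765 + 2 × 6.035 = 19.835
α = (k/(k−1))·(1 − sum of item variances/σ²_total) = (5/4)·(1 − 7.765/19.835) = 0.761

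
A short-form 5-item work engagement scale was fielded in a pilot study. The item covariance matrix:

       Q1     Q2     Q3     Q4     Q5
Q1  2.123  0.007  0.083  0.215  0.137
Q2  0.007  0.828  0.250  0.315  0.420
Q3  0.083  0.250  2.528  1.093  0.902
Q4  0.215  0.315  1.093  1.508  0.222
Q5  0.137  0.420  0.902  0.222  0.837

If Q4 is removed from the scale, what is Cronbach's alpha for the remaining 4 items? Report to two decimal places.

Remaining items: Q1, Q2, Q3, Q5 (k = 4).
Σσ²ᵢ = 2.123 + 0.828 + 2.528 + 0.837 = 6.316
total variance = 6.316 + 2 × 1.799 = 9.914
α (item deleted) = (4/3)·(1 − 6.316/9.914) = 0.48

α = 0.48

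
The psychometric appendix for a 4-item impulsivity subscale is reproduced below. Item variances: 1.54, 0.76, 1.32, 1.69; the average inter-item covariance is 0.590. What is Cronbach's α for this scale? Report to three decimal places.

sum of item variances = 1.54 + 0.76 + 1.32 + 1.69 = 5.31
Sum of the 6 distinct covariances = 6 × 0.590 = 3.540
total variance = sum of item variances + 2·Σcov = 5.31 + 2 × 3.540 = 12.390
α = (4/3)·(1 − 5.31/12.390) = 0.762

α = 0.762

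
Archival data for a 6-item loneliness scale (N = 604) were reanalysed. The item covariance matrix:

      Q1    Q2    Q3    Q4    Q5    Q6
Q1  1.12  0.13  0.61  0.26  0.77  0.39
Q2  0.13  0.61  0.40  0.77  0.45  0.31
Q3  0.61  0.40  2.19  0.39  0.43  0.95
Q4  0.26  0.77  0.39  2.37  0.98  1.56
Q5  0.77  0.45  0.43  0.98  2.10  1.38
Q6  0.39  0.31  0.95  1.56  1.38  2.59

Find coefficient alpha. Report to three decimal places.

coefficient alpha = 0.769

Σσᵢ² = 1.12 + 0.61 + 2.19 + 2.37 + 2.10 + 2.59 = 10.98
Sum of the distinct covariances = 9.78
σ²_T = 10.98 + 2 × 9.78 = 30.54
α = (k/(k−1))·(1 − Σσᵢ²/σ²_T) = (6/5)·(1 − 10.98/30.54) = 0.769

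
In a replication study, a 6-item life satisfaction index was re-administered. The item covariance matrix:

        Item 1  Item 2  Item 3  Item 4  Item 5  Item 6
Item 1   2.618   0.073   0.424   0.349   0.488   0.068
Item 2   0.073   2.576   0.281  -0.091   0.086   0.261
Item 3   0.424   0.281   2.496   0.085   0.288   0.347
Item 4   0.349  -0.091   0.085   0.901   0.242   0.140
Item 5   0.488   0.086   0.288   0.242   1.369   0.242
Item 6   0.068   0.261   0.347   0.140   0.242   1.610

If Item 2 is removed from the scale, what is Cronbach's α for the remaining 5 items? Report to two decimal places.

Cronbach's α = 0.47

Remaining items: Item 1, Item 3, Item 4, Item 5, Item 6 (k = 5).
Σσᵢ² = 2.618 + 2.496 + 0.901 + 1.369 + 1.610 = 8.994
σ²_total = 8.994 + 2 × 2.673 = 14.340
α (item deleted) = (5/4)·(1 − 8.994/14.340) = 0.47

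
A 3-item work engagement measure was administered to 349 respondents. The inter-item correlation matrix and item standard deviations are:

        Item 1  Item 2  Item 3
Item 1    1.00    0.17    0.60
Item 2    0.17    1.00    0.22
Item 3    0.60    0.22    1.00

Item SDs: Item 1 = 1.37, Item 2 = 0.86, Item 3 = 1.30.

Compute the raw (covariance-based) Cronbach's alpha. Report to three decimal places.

Σσ²ᵢ = 1.37² + 0.86² + 1.30² = 4.3065
Covariances σ_ij = r_ij · s_i · s_j:
  σ(Item 1,Item 2) = 0.17 × 1.37 × 0.86 = 0.2003
  σ(Item 1,Item 3) = 0.60 × 1.37 × 1.30 = 1.0686
  σ(Item 2,Item 3) = 0.22 × 0.86 × 1.30 = 0.2460
σ²_T = Σσ²ᵢ + 2·Σσ_ij = 4.3065 + 2 × 1.5149 = 7.3363
α = (3/2)·(1 − 4.3065/7.3363) = 0.619

α = 0.619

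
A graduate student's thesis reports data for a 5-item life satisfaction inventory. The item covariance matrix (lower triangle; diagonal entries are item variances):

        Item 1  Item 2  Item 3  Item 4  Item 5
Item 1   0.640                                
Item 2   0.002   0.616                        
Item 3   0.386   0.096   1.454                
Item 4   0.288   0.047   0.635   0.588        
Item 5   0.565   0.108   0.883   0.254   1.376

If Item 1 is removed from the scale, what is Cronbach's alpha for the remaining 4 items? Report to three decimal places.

Remaining items: Item 2, Item 3, Item 4, Item 5 (k = 4).
Σσ²ᵢ = 0.616 + 1.454 + 0.588 + 1.376 = 4.034
σ²_total = 4.034 + 2 × 2.023 = 8.080
α (item deleted) = (4/3)·(1 − 4.034/8.080) = 0.668

Cronbach's alpha = 0.668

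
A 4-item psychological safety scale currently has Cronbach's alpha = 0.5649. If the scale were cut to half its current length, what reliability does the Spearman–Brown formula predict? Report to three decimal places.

predicted reliability = 0.394

Length factor m = 1/2
α' = m·α / (1 − (1−m)·α)
   = 1/2 × 0.5649 / (1 − (1 − 1/2) × 0.5649)
   = 0.2824 / 0.7176 = 0.394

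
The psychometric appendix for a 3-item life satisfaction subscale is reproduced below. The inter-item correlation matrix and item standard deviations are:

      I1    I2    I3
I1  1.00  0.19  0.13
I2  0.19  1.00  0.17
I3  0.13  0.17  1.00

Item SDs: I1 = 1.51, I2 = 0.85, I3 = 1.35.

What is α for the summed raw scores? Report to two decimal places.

Σσ²ᵢ = 1.51² + 0.85² + 1.35² = 4.8251
Covariances σ_ij = r_ij · s_i · s_j:
  σ(I1,I2) = 0.19 × 1.51 × 0.85 = 0.2439
  σ(I1,I3) = 0.13 × 1.51 × 1.35 = 0.2650
  σ(I2,I3) = 0.17 × 0.85 × 1.35 = 0.1951
σ²_T = Σσ²ᵢ + 2·Σσ_ij = 4.8251 + 2 × 0.7040 = 6.2331
α = (3/2)·(1 − 4.8251/6.2331) = 0.34

α = 0.34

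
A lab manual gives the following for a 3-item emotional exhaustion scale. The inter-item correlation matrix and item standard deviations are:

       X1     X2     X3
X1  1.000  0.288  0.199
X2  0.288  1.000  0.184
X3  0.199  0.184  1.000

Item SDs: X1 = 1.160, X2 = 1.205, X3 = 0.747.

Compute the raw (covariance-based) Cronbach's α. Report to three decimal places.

α = 0.459

Σσ²ᵢ = 1.160² + 1.205² + 0.747² = 3.3556
Covariances σ_ij = r_ij · s_i · s_j:
  σ(X1,X2) = 0.288 × 1.160 × 1.205 = 0.4026
  σ(X1,X3) = 0.199 × 1.160 × 0.747 = 0.1724
  σ(X2,X3) = 0.184 × 1.205 × 0.747 = 0.1656
σ²_T = Σσ²ᵢ + 2·Σσ_ij = 3.3556 + 2 × 0.7406 = 4.8368
α = (3/2)·(1 − 3.3556/4.8368) = 0.459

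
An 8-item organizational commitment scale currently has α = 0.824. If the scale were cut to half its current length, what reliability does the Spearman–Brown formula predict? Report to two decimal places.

predicted reliability = 0.70

Length factor m = 1/2
α' = m·α / (1 − (1−m)·α)
   = 1/2 × 0.824 / (1 − (1 − 1/2) × 0.824)
   = 0.4120 / 0.5880 = 0.70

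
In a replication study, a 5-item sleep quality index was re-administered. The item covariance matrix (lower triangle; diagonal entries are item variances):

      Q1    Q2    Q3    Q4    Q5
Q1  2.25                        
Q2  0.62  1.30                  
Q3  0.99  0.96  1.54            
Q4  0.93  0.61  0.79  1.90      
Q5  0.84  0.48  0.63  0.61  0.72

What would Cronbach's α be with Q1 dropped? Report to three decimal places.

Remaining items: Q2, Q3, Q4, Q5 (k = 4).
ΣVar(i) = 1.30 + 1.54 + 1.90 + 0.72 = 5.46
σ²_total = 5.46 + 2 × 4.08 = 13.62
α (item deleted) = (4/3)·(1 − 5.46/13.62) = 0.799

Cronbach's α = 0.799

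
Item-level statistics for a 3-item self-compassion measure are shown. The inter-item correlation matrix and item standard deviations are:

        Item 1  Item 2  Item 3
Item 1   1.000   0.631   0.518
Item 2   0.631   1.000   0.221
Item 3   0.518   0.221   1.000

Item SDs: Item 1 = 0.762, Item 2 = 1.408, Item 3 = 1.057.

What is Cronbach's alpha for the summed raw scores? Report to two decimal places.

α = 0.65

Σσ²ᵢ = 0.762² + 1.408² + 1.057² = 3.6804
Covariances σ_ij = r_ij · s_i · s_j:
  σ(Item 1,Item 2) = 0.631 × 0.762 × 1.408 = 0.6770
  σ(Item 1,Item 3) = 0.518 × 0.762 × 1.057 = 0.4172
  σ(Item 2,Item 3) = 0.221 × 1.408 × 1.057 = 0.3289
σ²_T = Σσ²ᵢ + 2·Σσ_ij = 3.6804 + 2 × 1.4231 = 6.5266
α = (3/2)·(1 − 3.6804/6.5266) = 0.65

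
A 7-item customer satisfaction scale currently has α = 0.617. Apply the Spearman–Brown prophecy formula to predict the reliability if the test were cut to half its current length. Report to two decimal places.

predicted reliability = 0.45

Length factor m = 1/2
α' = m·α / (1 − (1−m)·α)
   = 1/2 × 0.617 / (1 − (1 − 1/2) × 0.617)
   = 0.3085 / 0.6915 = 0.45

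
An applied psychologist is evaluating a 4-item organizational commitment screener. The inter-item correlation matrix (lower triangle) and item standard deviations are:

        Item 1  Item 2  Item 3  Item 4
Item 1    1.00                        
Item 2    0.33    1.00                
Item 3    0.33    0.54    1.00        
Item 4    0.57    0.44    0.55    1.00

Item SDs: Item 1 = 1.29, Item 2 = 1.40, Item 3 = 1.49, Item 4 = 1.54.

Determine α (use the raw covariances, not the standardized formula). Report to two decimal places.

Σσ²ᵢ = 1.29² + 1.40² + 1.49² + 1.54² = 8.2158
Covariances σ_ij = r_ij · s_i · s_j:
  σ(Item 1,Item 2) = 0.33 × 1.29 × 1.40 = 0.5960
  σ(Item 1,Item 3) = 0.33 × 1.29 × 1.49 = 0.6343
  σ(Item 1,Item 4) = 0.57 × 1.29 × 1.54 = 1.1324
  σ(Item 2,Item 3) = 0.54 × 1.40 × 1.49 = 1.1264
  σ(Item 2,Item 4) = 0.44 × 1.40 × 1.54 = 0.9486
  σ(Item 3,Item 4) = 0.55 × 1.49 × 1.54 = 1.2620
σ²_T = Σσ²ᵢ + 2·Σσ_ij = 8.2158 + 2 × 5.6997 = 19.6152
α = (4/3)·(1 − 8.2158/19.6152) = 0.77

α = 0.77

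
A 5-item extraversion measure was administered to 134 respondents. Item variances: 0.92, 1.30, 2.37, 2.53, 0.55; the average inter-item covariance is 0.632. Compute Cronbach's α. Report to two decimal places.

Cronbach's α = 0.78

Σσᵢ² = 0.92 + 1.30 + 2.37 + 2.53 + 0.55 = 7.67
Sum of the 10 distinct covariances = 10 × 0.632 = 6.320
Var(T) = Σσᵢ² + 2·Σcov = 7.67 + 2 × 6.320 = 20.310
α = (5/4)·(1 − 7.67/20.310) = 0.78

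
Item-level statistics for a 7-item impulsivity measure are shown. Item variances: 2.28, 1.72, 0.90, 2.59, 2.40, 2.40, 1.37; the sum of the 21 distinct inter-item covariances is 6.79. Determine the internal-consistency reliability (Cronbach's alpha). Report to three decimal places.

Cronbach's alpha = 0.582

sum of item variances = 2.28 + 1.72 + 0.90 + 2.59 + 2.40 + 2.40 + 1.37 = 13.66
Sum of distinct covariances = 6.79
Var(T) = sum of item variances + 2·Σcov = 13.66 + 2 × 6.79 = 27.24
α = (7/6)·(1 − 13.66/27.24) = 0.582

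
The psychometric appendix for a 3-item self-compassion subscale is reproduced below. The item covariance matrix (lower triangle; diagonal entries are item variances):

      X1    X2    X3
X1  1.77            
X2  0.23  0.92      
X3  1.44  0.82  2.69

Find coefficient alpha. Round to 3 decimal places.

Σσ²ᵢ = 1.77 + 0.92 + 2.69 = 5.38
Σ_{i<j} σ_ij = 2.49
σ²_T = 5.38 + 2 × 2.49 = 10.36
α = (k/(k−1))·(1 − Σσ²ᵢ/σ²_T) = (3/2)·(1 − 5.38/10.36) = 0.721

α = 0.721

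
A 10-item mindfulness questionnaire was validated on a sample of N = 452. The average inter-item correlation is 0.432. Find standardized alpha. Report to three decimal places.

standardized alpha = 0.884

Standardized α = k·r̄ / (1 + (k−1)·r̄) = 10 × 0.432 / (1 + 9 × 0.432)
  = 4.3200 / 4.8880 = 0.884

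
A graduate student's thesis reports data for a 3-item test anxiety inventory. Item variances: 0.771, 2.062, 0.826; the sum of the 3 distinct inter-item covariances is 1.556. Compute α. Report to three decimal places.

sum of item variances = 0.771 + 2.062 + 0.826 = 3.659
Sum of distinct covariances = 1.556
Var(T) = sum of item variances + 2·Σcov = 3.659 + 2 × 1.556 = 6.771
α = (3/2)·(1 − 3.659/6.771) = 0.689

α = 0.689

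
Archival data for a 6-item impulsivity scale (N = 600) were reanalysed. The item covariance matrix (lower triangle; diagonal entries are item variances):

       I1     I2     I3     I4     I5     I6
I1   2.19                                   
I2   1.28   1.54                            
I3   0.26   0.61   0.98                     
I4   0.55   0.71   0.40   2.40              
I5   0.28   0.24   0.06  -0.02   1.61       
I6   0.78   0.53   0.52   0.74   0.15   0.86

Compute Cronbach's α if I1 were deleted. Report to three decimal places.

Cronbach's α = 0.645

Remaining items: I2, I3, I4, I5, I6 (k = 5).
ΣVar(i) = 1.54 + 0.98 + 2.40 + 1.61 + 0.86 = 7.39
Var(T) = 7.39 + 2 × 3.94 = 15.27
α (item deleted) = (5/4)·(1 − 7.39/15.27) = 0.645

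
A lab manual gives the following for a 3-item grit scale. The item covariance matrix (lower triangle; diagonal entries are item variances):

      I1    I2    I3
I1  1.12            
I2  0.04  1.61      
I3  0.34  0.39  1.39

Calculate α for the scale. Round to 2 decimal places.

Σσᵢ² = 1.12 + 1.61 + 1.39 = 4.12
Sum of the distinct covariances = 0.77
total variance = 4.12 + 2 × 0.77 = 5.66
α = (k/(k−1))·(1 − Σσᵢ²/total variance) = (3/2)·(1 − 4.12/5.66) = 0.41

α = 0.41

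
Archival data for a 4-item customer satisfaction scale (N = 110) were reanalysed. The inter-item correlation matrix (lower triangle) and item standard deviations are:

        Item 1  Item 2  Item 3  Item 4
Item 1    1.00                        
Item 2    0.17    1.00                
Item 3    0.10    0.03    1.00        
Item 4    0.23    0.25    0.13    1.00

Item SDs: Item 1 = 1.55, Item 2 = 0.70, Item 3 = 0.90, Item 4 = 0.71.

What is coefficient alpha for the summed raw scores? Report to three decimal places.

α = 0.368

Σσ²ᵢ = 1.55² + 0.70² + 0.90² + 0.71² = 4.2066
Covariances σ_ij = r_ij · s_i · s_j:
  σ(Item 1,Item 2) = 0.17 × 1.55 × 0.70 = 0.1845
  σ(Item 1,Item 3) = 0.10 × 1.55 × 0.90 = 0.1395
  σ(Item 1,Item 4) = 0.23 × 1.55 × 0.71 = 0.2531
  σ(Item 2,Item 3) = 0.03 × 0.70 × 0.90 = 0.0189
  σ(Item 2,Item 4) = 0.25 × 0.70 × 0.71 = 0.1242
  σ(Item 3,Item 4) = 0.13 × 0.90 × 0.71 = 0.0831
σ²_T = Σσ²ᵢ + 2·Σσ_ij = 4.2066 + 2 × 0.8033 = 5.8132
α = (4/3)·(1 − 4.2066/5.8132) = 0.368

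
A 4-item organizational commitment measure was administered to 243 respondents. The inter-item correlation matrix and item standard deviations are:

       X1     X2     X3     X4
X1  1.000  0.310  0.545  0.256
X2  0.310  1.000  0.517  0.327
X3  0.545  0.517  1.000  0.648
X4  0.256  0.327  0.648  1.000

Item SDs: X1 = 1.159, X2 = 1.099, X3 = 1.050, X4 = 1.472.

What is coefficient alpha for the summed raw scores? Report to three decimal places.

Σσ²ᵢ = 1.159² + 1.099² + 1.050² + 1.472² = 5.8204
Covariances σ_ij = r_ij · s_i · s_j:
  σ(X1,X2) = 0.310 × 1.159 × 1.099 = 0.3949
  σ(X1,X3) = 0.545 × 1.159 × 1.050 = 0.6632
  σ(X1,X4) = 0.256 × 1.159 × 1.472 = 0.4367
  σ(X2,X3) = 0.517 × 1.099 × 1.050 = 0.5966
  σ(X2,X4) = 0.327 × 1.099 × 1.472 = 0.5290
  σ(X3,X4) = 0.648 × 1.050 × 1.472 = 1.0015
σ²_T = Σσ²ᵢ + 2·Σσ_ij = 5.8204 + 2 × 3.6219 = 13.0642
α = (4/3)·(1 − 5.8204/13.0642) = 0.739

α = 0.739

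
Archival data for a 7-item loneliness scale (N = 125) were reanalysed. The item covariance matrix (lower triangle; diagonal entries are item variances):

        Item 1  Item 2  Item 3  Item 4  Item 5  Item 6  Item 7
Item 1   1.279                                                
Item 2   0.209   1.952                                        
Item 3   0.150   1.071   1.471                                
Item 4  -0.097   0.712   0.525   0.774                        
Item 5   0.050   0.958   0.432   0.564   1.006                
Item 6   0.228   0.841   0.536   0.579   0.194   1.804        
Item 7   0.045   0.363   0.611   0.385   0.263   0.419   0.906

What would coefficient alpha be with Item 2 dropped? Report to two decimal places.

coefficient alpha = 0.69

Remaining items: Item 1, Item 3, Item 4, Item 5, Item 6, Item 7 (k = 6).
sum of item variances = 1.279 + 1.471 + 0.774 + 1.006 + 1.804 + 0.906 = 7.240
σ²_total = 7.240 + 2 × 4.884 = 17.008
α (item deleted) = (6/5)·(1 − 7.240/17.008) = 0.69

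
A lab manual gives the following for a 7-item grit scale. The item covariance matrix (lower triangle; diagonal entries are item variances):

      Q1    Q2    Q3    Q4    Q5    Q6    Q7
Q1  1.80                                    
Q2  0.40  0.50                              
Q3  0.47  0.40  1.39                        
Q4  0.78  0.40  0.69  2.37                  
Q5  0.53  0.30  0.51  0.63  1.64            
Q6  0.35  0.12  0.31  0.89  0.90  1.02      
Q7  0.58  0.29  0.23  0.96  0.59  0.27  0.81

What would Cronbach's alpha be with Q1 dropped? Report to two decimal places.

Remaining items: Q2, Q3, Q4, Q5, Q6, Q7 (k = 6).
Σσᵢ² = 0.50 + 1.39 + 2.37 + 1.64 + 1.02 + 0.81 = 7.73
σ²_total = 7.73 + 2 × 7.49 = 22.71
α (item deleted) = (6/5)·(1 − 7.73/22.71) = 0.79

Cronbach's alpha = 0.79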